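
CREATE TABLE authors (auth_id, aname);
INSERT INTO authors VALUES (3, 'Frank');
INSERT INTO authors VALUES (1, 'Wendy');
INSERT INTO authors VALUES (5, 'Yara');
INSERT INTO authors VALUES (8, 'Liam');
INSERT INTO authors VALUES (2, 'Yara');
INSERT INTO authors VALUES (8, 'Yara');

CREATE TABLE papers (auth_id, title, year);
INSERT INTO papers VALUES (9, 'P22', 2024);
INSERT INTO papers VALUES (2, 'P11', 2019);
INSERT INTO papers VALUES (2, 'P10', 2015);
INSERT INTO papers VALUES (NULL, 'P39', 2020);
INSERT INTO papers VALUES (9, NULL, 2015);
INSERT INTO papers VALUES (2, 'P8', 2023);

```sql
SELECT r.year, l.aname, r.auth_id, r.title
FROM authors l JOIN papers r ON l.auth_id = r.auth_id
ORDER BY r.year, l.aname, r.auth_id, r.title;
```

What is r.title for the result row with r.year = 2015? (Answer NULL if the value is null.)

INNER JOIN keeps only pairs where the ON condition holds.
Matching on l.auth_id = r.auth_id. A NULL in a compared column never satisfies the condition.
- l[0] auth_id=3 → no match; dropped.
- l[1] auth_id=1 → no match; dropped.
- l[2] auth_id=5 → no match; dropped.
- l[3] auth_id=8 → no match; dropped.
- l[4] auth_id=2 → 3 match(es) in r → 3 row(s).
- l[5] auth_id=8 → no match; dropped.

P10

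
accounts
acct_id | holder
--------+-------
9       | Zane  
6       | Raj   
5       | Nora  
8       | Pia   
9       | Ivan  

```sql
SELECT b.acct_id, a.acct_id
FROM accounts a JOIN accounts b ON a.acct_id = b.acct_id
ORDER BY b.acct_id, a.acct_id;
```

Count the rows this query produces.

7

INNER JOIN keeps only pairs where the ON condition holds.
Matching on a.acct_id = b.acct_id.
- acct_id=9: 2 matching b row(s), so 2 row(s) emitted.
- acct_id=6: 1 matching b row(s), so 1 row(s) emitted.
- acct_id=5: 1 matching b row(s), so 1 row(s) emitted.
- acct_id=8: 1 matching b row(s), so 1 row(s) emitted.
- acct_id=9: 2 matching b row(s), so 2 row(s) emitted.
Total: 7 rows.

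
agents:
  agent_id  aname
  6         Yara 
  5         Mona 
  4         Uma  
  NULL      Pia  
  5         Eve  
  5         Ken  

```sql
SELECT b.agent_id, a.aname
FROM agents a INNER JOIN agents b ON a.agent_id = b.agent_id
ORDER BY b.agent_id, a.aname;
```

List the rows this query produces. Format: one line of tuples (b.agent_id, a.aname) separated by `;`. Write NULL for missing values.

INNER JOIN keeps only pairs where the ON condition holds.
Matching on a.agent_id = b.agent_id. A NULL in a compared column never satisfies the condition.
- agent_id=6: 1 matching b row(s), so 1 row(s) emitted.
- agent_id=5: 3 matching b row(s), so 3 row(s) emitted.
- agent_id=4: 1 matching b row(s), so 1 row(s) emitted.
- agent_id=NULL: no matching b row, dropped.
- agent_id=5: 3 matching b row(s), so 3 row(s) emitted.
- agent_id=5: 3 matching b row(s), so 3 row(s) emitted.

(4, Uma); (5, Eve); (5, Eve); (5, Eve); (5, Ken); (5, Ken); (5, Ken); (5, Mona); (5, Mona); (5, Mona); (6, Yara)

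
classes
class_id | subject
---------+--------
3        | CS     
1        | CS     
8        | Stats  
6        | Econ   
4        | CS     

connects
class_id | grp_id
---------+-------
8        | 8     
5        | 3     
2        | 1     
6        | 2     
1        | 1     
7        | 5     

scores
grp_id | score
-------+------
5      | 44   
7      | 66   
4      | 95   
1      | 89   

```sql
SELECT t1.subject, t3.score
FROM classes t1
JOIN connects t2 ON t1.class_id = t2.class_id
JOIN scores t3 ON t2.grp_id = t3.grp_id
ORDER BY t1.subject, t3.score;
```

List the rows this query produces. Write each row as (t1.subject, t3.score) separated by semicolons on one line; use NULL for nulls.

(CS, 89)

Evaluate left to right. First `classes t1 INNER JOIN connects t2` on class_id: 3 row(s).
Then INNER JOIN `scores t3` on grp_id: keep only rows whose t2.grp_id appears in t3.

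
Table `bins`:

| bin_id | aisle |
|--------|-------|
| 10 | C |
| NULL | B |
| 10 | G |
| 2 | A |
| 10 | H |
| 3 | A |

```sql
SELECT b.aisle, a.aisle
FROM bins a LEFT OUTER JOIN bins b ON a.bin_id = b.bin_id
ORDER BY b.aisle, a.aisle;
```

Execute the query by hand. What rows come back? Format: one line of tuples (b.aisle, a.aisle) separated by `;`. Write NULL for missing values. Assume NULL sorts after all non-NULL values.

LEFT JOIN keeps every row from `bins a`; unmatched rows get NULL for `bins b`'s columns.
Matching on a.bin_id = b.bin_id. A NULL in a compared column never satisfies the condition.
- a row (bin_id=10): matches 3 b row(s) → 3 output row(s).
- a row (bin_id=NULL): no match → kept, b columns NULL.
- a row (bin_id=10): matches 3 b row(s) → 3 output row(s).
- a row (bin_id=2): matches 1 b row(s) → 1 output row(s).
- a row (bin_id=10): matches 3 b row(s) → 3 output row(s).
- a row (bin_id=3): matches 1 b row(s) → 1 output row(s).

(A, A); (A, A); (C, C); (C, G); (C, H); (G, C); (G, G); (G, H); (H, C); (H, G); (H, H); (NULL, B)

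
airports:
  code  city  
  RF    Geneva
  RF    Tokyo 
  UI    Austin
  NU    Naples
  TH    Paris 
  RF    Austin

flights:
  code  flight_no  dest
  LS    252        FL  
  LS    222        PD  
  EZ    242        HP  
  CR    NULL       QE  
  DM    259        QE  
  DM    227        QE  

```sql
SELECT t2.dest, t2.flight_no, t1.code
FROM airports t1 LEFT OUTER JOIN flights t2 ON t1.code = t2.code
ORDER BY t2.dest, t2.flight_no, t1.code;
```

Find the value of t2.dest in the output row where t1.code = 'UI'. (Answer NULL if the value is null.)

LEFT JOIN keeps every row from `airports`; unmatched rows get NULL for `flights`'s columns.
Matching on t1.code = t2.code.
- code=RF: no t2 row matches, row kept with t2 columns NULL.
- code=RF: no t2 row matches, row kept with t2 columns NULL.
- code=UI: no t2 row matches, row kept with t2 columns NULL.
- code=NU: no t2 row matches, row kept with t2 columns NULL.
- code=TH: no t2 row matches, row kept with t2 columns NULL.
- code=RF: no t2 row matches, row kept with t2 columns NULL.

NULL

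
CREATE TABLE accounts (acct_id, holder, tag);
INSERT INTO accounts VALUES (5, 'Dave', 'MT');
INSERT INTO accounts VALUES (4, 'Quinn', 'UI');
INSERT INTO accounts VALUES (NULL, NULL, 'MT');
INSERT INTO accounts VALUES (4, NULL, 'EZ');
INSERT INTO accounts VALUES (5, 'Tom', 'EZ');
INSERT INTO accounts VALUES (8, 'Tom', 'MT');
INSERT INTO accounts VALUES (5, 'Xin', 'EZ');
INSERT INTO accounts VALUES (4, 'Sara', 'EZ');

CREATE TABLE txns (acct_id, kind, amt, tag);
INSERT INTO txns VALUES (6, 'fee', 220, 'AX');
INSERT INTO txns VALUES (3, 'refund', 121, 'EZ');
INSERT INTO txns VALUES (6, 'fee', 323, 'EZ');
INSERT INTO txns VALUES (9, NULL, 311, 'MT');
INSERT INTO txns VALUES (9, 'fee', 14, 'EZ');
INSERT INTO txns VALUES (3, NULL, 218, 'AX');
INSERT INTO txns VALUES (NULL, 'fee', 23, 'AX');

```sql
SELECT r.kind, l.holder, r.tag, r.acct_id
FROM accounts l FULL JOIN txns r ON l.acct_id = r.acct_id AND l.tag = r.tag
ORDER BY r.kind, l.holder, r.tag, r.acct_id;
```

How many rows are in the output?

15

FULL OUTER JOIN keeps every row from both sides; unmatched rows get NULL for the other side's columns.
Matching on l.acct_id = r.acct_id AND l.tag = r.tag. A NULL in a compared column never satisfies the condition.
- acct_id=5, tag=MT: no r row matches, row kept with r columns NULL.
- acct_id=4, tag=UI: no r row matches, row kept with r columns NULL.
- acct_id=NULL, tag=MT: no r row matches, row kept with r columns NULL.
- acct_id=4, tag=EZ: no r row matches, row kept with r columns NULL.
- acct_id=5, tag=EZ: no r row matches, row kept with r columns NULL.
- acct_id=8, tag=MT: no r row matches, row kept with r columns NULL.
- acct_id=5, tag=EZ: no r row matches, row kept with r columns NULL.
- acct_id=4, tag=EZ: no r row matches, row kept with r columns NULL.
- 7 r row(s) had no l match → kept, l columns NULL.
Total: 0 matched + 15 padded = 15 rows.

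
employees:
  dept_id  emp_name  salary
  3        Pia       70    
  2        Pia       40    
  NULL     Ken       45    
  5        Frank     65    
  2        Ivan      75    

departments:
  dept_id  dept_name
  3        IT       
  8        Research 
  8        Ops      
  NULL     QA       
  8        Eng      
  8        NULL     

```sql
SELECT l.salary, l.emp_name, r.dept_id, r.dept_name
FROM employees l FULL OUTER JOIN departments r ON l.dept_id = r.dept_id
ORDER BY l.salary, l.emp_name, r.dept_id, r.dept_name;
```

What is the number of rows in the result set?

FULL OUTER JOIN keeps every row from both sides; unmatched rows get NULL for the other side's columns.
Matching on l.dept_id = r.dept_id. A NULL in a compared column never satisfies the condition.
- l[0] dept_id=3 → 1 match(es) in r → 1 row(s).
- l[1] dept_id=2 → no match; kept with NULLs on the r side.
- l[2] dept_id=NULL → no match; kept with NULLs on the r side.
- l[3] dept_id=5 → no match; kept with NULLs on the r side.
- l[4] dept_id=2 → no match; kept with NULLs on the r side.
- 5 r row(s) had no l match → kept, l columns NULL.
Total: 1 matched + 9 padded = 10 rows.

10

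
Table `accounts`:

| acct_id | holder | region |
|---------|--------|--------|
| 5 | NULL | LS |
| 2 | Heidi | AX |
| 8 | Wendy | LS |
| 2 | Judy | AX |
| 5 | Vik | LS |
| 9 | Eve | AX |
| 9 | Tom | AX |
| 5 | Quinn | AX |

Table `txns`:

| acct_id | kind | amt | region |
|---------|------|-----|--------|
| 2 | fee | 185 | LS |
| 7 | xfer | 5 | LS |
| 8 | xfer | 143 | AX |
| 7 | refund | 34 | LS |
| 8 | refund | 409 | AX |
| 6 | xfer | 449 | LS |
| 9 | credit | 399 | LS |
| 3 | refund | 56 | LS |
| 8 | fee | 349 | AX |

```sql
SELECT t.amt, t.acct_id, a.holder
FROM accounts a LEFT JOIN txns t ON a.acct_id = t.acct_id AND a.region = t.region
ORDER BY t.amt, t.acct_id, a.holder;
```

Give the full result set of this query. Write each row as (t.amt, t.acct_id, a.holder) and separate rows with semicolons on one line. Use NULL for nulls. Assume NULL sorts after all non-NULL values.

(NULL, NULL, Eve); (NULL, NULL, Heidi); (NULL, NULL, Judy); (NULL, NULL, Quinn); (NULL, NULL, Tom); (NULL, NULL, Vik); (NULL, NULL, Wendy); (NULL, NULL, NULL)

LEFT JOIN keeps every row from `accounts`; unmatched rows get NULL for `txns`'s columns.
Matching on a.acct_id = t.acct_id AND a.region = t.region.
- a row (acct_id=5, region=LS): no match → kept, t columns NULL.
- a row (acct_id=2, region=AX): no match → kept, t columns NULL.
- a row (acct_id=8, region=LS): no match → kept, t columns NULL.
- a row (acct_id=2, region=AX): no match → kept, t columns NULL.
- a row (acct_id=5, region=LS): no match → kept, t columns NULL.
- a row (acct_id=9, region=AX): no match → kept, t columns NULL.
- a row (acct_id=9, region=AX): no match → kept, t columns NULL.
- a row (acct_id=5, region=AX): no match → kept, t columns NULL.
After projecting and ordering:
t.amt | t.acct_id | a.holder
NULL | NULL | Eve
NULL | NULL | Heidi
NULL | NULL | Judy
NULL | NULL | Quinn
NULL | NULL | Tom
NULL | NULL | Vik
NULL | NULL | Wendy
NULL | NULL | NULL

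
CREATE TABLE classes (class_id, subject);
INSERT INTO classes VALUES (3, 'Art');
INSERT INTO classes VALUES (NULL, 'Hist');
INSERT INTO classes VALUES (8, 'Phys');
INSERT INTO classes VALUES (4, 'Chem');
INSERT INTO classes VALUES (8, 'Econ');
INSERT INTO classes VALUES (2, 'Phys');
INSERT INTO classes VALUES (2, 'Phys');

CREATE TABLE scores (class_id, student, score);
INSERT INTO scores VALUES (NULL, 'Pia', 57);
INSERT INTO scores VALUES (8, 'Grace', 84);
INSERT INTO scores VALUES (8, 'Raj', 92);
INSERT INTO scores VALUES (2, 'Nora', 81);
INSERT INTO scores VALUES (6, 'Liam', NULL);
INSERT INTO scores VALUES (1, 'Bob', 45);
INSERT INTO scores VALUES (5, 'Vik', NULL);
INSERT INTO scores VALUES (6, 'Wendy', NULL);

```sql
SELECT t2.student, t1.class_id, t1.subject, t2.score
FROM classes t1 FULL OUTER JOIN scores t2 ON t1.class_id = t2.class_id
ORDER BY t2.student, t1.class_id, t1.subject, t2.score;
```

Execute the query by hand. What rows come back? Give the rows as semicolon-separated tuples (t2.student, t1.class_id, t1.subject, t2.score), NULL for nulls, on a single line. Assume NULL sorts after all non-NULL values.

(Bob, NULL, NULL, 45); (Grace, 8, Econ, 84); (Grace, 8, Phys, 84); (Liam, NULL, NULL, NULL); (Nora, 2, Phys, 81); (Nora, 2, Phys, 81); (Pia, NULL, NULL, 57); (Raj, 8, Econ, 92); (Raj, 8, Phys, 92); (Vik, NULL, NULL, NULL); (Wendy, NULL, NULL, NULL); (NULL, 3, Art, NULL); (NULL, 4, Chem, NULL); (NULL, NULL, Hist, NULL)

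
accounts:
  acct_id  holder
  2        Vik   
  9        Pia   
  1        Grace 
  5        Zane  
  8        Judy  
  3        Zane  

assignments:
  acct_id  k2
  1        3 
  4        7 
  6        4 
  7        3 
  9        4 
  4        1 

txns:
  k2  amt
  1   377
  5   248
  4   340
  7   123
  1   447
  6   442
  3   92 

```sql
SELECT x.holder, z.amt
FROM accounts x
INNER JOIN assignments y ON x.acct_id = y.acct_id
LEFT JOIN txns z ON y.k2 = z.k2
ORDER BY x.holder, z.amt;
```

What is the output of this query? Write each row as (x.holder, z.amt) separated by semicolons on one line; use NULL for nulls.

(Grace, 92); (Pia, 340)

Evaluate left to right. First `accounts x INNER JOIN assignments y` on acct_id: 2 row(s).
Then LEFT JOIN `txns z` on k2: each of those 2 rows is kept; rows whose y.k2 has no match in z get NULL for z's columns.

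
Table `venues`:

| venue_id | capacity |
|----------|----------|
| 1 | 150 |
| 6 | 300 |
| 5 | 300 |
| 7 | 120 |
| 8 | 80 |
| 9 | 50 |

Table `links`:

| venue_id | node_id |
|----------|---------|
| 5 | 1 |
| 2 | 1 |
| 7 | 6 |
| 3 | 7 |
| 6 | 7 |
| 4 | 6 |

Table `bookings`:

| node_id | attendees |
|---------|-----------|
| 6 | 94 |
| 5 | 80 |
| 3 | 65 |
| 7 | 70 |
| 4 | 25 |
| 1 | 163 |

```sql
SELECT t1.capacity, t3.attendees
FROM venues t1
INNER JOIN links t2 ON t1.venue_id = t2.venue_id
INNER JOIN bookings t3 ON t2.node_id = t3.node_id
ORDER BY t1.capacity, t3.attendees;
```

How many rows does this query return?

3

Step 1 — t1 INNER JOIN t2 on venue_id → 3 row(s).
Then INNER JOIN `bookings t3` on node_id: keep only rows whose t2.node_id appears in t3.
Result: 3 row(s).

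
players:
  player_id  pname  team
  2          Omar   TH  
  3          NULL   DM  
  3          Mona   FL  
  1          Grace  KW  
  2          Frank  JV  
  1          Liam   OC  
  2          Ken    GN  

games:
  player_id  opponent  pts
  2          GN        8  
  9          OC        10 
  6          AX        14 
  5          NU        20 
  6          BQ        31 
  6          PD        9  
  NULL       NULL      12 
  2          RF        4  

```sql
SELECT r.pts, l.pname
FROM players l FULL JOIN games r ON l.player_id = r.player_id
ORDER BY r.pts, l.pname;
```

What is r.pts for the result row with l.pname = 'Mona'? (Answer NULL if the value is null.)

NULL

FULL OUTER JOIN keeps every row from both sides; unmatched rows get NULL for the other side's columns.
Matching on l.player_id = r.player_id. A NULL in a compared column never satisfies the condition.
Matched pairs: 6; unmatched l rows kept: 4; unmatched r rows kept: 6.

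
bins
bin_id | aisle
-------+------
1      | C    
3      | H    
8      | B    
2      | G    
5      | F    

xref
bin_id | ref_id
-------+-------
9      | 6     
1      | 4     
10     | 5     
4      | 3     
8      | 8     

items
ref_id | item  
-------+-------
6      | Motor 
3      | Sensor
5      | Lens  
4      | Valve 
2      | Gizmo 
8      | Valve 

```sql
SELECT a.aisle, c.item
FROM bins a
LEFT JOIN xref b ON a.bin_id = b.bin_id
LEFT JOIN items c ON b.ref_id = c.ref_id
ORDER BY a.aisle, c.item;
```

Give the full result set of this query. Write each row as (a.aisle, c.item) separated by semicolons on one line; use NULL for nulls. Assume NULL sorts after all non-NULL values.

(B, Valve); (C, Valve); (F, NULL); (G, NULL); (H, NULL)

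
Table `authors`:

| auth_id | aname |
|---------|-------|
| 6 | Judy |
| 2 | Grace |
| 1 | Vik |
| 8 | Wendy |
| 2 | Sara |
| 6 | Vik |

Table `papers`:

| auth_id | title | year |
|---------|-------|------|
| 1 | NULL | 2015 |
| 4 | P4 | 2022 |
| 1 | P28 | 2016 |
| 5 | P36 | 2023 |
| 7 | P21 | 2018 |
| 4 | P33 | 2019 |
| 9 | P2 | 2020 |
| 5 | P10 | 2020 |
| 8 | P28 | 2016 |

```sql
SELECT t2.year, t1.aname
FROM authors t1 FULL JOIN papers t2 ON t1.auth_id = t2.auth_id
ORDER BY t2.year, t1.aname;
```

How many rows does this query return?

13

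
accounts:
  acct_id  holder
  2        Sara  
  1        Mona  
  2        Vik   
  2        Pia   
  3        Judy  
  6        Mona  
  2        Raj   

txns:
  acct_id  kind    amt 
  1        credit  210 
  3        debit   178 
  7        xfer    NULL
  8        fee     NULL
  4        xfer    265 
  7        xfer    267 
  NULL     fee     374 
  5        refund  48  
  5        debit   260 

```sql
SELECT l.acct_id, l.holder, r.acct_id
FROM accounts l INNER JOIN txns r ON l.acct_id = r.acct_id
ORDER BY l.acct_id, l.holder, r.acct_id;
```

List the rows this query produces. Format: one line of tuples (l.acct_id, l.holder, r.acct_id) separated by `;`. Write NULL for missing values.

(1, Mona, 1); (3, Judy, 3)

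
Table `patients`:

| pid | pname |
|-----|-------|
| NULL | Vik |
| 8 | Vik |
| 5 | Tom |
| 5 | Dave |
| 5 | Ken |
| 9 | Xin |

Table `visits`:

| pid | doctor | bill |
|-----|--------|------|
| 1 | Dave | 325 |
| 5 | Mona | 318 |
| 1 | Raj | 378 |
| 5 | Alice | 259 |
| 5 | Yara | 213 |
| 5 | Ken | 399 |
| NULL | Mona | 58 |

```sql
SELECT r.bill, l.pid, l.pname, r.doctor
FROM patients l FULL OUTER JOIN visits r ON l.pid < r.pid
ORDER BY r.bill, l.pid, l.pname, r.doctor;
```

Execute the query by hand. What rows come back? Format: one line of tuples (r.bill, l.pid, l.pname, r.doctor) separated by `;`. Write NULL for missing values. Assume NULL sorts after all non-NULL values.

(58, NULL, NULL, Mona); (213, NULL, NULL, Yara); (259, NULL, NULL, Alice); (318, NULL, NULL, Mona); (325, NULL, NULL, Dave); (378, NULL, NULL, Raj); (399, NULL, NULL, Ken); (NULL, 5, Dave, NULL); (NULL, 5, Ken, NULL); (NULL, 5, Tom, NULL); (NULL, 8, Vik, NULL); (NULL, 9, Xin, NULL); (NULL, NULL, Vik, NULL)

FULL OUTER JOIN keeps every row from both sides; unmatched rows get NULL for the other side's columns.
Matching on l.pid < r.pid. A NULL in a compared column never satisfies the condition.
- l (pid=NULL) has no partner → padded with NULL.
- l (pid=8) has no partner → padded with NULL.
- l (pid=5) has no partner → padded with NULL.
- l (pid=5) has no partner → padded with NULL.
- l (pid=5) has no partner → padded with NULL.
- l (pid=9) has no partner → padded with NULL.
- 7 row(s) from r found no l partner → padded with NULL.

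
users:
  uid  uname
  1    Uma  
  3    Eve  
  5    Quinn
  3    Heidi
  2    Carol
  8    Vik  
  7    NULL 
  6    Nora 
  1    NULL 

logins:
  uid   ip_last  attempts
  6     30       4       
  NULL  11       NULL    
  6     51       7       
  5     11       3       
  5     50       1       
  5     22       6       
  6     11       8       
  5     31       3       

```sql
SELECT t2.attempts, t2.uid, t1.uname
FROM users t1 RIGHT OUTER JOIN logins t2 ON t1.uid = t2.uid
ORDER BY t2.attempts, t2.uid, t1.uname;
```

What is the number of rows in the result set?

RIGHT JOIN keeps every row from `logins`; unmatched rows get NULL for `users`'s columns.
Matching on t1.uid = t2.uid. A NULL in a compared column never satisfies the condition.
Matched pairs: 7; unmatched t2 rows kept: 1.
Total: 7 matched + 1 padded = 8 rows.

8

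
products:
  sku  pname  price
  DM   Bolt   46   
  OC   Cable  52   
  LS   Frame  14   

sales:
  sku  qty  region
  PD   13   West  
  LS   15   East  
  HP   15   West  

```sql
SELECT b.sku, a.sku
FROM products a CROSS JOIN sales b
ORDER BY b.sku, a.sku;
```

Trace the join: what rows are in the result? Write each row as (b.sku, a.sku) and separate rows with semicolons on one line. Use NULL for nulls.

(HP, DM); (HP, LS); (HP, OC); (LS, DM); (LS, LS); (LS, OC); (PD, DM); (PD, LS); (PD, OC)

CROSS JOIN pairs every row of `products` with every row of `sales`: 3 × 3 = 9 rows.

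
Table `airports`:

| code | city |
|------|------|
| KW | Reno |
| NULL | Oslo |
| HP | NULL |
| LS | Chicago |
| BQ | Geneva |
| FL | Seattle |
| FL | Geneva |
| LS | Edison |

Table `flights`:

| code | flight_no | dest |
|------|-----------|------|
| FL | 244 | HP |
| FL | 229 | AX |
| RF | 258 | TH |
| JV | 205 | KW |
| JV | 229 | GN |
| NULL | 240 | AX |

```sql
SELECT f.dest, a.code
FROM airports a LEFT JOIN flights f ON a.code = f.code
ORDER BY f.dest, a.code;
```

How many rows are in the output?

10

LEFT JOIN keeps every row from `airports`; unmatched rows get NULL for `flights`'s columns.
Matching on a.code = f.code. A NULL in a compared column never satisfies the condition.
Matched pairs: 4; unmatched a rows kept: 6.
Total: 4 matched + 6 padded = 10 rows.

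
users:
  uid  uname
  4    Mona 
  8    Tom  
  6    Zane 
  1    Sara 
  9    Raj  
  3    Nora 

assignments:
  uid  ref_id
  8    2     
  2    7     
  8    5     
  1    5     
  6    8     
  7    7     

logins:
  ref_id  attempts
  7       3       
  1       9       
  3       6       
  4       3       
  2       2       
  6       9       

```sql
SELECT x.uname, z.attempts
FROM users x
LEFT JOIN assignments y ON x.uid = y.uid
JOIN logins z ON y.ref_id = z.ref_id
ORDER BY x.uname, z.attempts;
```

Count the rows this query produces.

Step 1 — x LEFT JOIN y on uid → 7 row(s).
Then INNER JOIN `logins z` on ref_id: keep only rows whose y.ref_id appears in z.
Result: 1 row(s).

1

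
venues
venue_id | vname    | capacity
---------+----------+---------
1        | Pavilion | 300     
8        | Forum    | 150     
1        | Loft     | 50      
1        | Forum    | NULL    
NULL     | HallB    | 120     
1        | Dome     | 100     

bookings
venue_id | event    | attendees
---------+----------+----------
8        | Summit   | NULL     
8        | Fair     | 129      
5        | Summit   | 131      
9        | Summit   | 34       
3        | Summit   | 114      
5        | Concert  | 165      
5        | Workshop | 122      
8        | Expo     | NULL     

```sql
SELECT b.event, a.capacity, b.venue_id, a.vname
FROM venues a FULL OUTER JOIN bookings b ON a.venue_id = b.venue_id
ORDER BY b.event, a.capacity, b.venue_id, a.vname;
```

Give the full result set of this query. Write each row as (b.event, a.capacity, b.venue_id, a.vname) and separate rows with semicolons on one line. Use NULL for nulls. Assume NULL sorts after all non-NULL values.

(Concert, NULL, 5, NULL); (Expo, 150, 8, Forum); (Fair, 150, 8, Forum); (Summit, 150, 8, Forum); (Summit, NULL, 3, NULL); (Summit, NULL, 5, NULL); (Summit, NULL, 9, NULL); (Workshop, NULL, 5, NULL); (NULL, 50, NULL, Loft); (NULL, 100, NULL, Dome); (NULL, 120, NULL, HallB); (NULL, 300, NULL, Pavilion); (NULL, NULL, NULL, Forum)

FULL OUTER JOIN keeps every row from both sides; unmatched rows get NULL for the other side's columns.
Matching on a.venue_id = b.venue_id. A NULL in a compared column never satisfies the condition.
- a (venue_id=1) has no partner → padded with NULL.
- a (venue_id=8) pairs with 3 row(s) of b.
- a (venue_id=1) has no partner → padded with NULL.
- a (venue_id=1) has no partner → padded with NULL.
- a (venue_id=NULL) has no partner → padded with NULL.
- a (venue_id=1) has no partner → padded with NULL.
- 5 row(s) from b found no a partner → padded with NULL.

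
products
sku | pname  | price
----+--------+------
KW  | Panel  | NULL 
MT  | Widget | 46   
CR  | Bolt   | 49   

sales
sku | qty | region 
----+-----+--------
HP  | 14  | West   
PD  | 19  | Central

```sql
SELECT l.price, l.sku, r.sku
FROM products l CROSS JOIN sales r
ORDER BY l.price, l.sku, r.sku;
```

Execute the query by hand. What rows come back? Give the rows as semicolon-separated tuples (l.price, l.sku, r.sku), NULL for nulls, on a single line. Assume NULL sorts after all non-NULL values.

(46, MT, HP); (46, MT, PD); (49, CR, HP); (49, CR, PD); (NULL, KW, HP); (NULL, KW, PD)

CROSS JOIN pairs every row of `products` with every row of `sales`: 3 × 2 = 6 rows.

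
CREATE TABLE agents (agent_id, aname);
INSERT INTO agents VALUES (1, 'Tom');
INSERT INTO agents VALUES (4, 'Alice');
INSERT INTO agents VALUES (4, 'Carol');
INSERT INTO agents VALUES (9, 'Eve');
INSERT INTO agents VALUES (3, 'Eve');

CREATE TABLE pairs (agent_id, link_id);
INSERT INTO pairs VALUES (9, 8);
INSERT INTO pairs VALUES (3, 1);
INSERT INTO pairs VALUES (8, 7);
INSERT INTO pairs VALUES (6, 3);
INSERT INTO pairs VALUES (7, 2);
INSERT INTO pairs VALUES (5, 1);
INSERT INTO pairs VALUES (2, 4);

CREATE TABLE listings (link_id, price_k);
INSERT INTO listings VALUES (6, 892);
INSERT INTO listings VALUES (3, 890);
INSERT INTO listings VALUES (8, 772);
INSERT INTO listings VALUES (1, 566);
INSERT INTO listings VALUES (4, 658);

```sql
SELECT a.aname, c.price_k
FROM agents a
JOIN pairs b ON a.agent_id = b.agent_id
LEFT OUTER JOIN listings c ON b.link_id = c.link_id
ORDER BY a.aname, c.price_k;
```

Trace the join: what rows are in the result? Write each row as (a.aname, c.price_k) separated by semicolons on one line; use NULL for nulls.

(Eve, 566); (Eve, 772)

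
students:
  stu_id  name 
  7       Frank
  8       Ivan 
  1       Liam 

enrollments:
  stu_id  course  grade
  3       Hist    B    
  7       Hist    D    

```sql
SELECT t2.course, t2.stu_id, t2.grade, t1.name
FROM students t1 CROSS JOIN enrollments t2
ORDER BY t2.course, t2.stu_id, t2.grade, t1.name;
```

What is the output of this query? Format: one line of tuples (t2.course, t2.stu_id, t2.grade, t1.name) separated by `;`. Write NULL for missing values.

CROSS JOIN pairs every row of `students` with every row of `enrollments`: 3 × 2 = 6 rows.

(Hist, 3, B, Frank); (Hist, 3, B, Ivan); (Hist, 3, B, Liam); (Hist, 7, D, Frank); (Hist, 7, D, Ivan); (Hist, 7, D, Liam)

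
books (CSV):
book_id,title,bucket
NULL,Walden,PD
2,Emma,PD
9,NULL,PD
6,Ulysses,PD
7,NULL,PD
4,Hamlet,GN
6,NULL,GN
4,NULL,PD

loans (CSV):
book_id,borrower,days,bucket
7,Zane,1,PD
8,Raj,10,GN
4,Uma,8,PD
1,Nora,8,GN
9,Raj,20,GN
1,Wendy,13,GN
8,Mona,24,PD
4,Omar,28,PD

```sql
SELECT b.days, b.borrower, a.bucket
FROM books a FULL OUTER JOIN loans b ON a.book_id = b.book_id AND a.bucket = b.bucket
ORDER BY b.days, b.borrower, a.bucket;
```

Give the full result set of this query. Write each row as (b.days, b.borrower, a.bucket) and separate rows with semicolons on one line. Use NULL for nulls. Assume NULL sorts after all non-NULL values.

(1, Zane, PD); (8, Nora, NULL); (8, Uma, PD); (10, Raj, NULL); (13, Wendy, NULL); (20, Raj, NULL); (24, Mona, NULL); (28, Omar, PD); (NULL, NULL, GN); (NULL, NULL, GN); (NULL, NULL, PD); (NULL, NULL, PD); (NULL, NULL, PD); (NULL, NULL, PD)

FULL OUTER JOIN keeps every row from both sides; unmatched rows get NULL for the other side's columns.
Matching on a.book_id = b.book_id AND a.bucket = b.bucket. A NULL in a compared column never satisfies the condition.
- a (book_id=NULL, bucket=PD) has no partner → padded with NULL.
- a (book_id=2, bucket=PD) has no partner → padded with NULL.
- a (book_id=9, bucket=PD) has no partner → padded with NULL.
- a (book_id=6, bucket=PD) has no partner → padded with NULL.
- a (book_id=7, bucket=PD) pairs with 1 row(s) of b.
- a (book_id=4, bucket=GN) has no partner → padded with NULL.
- a (book_id=6, bucket=GN) has no partner → padded with NULL.
- a (book_id=4, bucket=PD) pairs with 2 row(s) of b.
- 5 row(s) from b found no a partner → padded with NULL.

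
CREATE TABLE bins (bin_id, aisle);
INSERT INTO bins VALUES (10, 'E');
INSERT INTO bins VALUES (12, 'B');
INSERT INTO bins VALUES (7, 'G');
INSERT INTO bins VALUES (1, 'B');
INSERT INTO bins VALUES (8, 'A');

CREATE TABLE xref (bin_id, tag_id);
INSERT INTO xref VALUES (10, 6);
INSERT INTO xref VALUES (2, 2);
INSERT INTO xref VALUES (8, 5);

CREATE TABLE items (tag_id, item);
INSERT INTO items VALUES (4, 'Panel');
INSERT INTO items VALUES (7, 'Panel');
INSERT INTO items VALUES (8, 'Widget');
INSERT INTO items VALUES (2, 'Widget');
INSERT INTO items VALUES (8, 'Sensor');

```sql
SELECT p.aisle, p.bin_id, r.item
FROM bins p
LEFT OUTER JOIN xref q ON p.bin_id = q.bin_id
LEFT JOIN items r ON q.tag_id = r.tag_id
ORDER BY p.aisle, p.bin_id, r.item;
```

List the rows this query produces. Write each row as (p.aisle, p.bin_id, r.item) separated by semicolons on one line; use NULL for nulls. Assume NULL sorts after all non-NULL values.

Joins associate left-to-right: bins LEFT JOIN xref on bin_id gives 5 intermediate row(s).
Then LEFT JOIN `items r` on tag_id: each of those 5 rows is kept; rows whose q.tag_id has no match in r get NULL for r's columns.

(A, 8, NULL); (B, 1, NULL); (B, 12, NULL); (E, 10, NULL); (G, 7, NULL)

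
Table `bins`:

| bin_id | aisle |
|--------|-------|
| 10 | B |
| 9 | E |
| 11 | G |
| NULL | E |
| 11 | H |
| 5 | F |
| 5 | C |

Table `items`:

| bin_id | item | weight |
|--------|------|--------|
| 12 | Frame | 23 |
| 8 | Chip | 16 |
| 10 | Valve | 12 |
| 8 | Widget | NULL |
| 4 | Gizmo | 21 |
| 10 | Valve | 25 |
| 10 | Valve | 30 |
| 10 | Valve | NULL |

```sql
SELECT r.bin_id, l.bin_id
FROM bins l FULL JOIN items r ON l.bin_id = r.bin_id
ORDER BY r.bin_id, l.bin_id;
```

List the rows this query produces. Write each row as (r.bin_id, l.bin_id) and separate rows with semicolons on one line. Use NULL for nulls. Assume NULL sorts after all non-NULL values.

FULL OUTER JOIN keeps every row from both sides; unmatched rows get NULL for the other side's columns.
Matching on l.bin_id = r.bin_id. A NULL in a compared column never satisfies the condition.
Matched pairs: 4; unmatched l rows kept: 6; unmatched r rows kept: 4.

(4, NULL); (8, NULL); (8, NULL); (10, 10); (10, 10); (10, 10); (10, 10); (12, NULL); (NULL, 5); (NULL, 5); (NULL, 9); (NULL, 11); (NULL, 11); (NULL, NULL)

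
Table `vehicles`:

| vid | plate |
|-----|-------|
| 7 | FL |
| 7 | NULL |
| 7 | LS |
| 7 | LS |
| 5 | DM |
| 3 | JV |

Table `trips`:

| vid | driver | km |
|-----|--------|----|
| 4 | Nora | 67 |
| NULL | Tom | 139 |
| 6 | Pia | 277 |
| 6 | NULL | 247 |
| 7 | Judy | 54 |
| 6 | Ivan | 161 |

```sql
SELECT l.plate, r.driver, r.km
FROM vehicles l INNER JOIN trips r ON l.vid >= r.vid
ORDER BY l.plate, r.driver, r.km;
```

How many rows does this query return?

INNER JOIN keeps only pairs where the ON condition holds.
Matching on l.vid >= r.vid. A NULL in a compared column never satisfies the condition.
- l (vid=7) pairs with 5 row(s) of r.
- l (vid=7) pairs with 5 row(s) of r.
- l (vid=7) pairs with 5 row(s) of r.
- l (vid=7) pairs with 5 row(s) of r.
- l (vid=5) pairs with 1 row(s) of r.
- l (vid=3) has no partner → excluded.
Total: 21 rows.

21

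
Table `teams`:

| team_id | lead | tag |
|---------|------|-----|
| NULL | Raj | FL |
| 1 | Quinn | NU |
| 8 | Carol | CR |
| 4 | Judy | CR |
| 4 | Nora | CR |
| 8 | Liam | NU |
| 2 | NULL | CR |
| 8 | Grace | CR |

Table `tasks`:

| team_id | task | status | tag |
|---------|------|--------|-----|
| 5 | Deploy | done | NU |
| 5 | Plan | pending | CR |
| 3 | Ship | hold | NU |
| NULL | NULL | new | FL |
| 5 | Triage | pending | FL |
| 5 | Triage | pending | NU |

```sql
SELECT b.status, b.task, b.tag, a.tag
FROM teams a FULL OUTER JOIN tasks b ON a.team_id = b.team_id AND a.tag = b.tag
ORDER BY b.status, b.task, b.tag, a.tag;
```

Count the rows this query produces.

FULL OUTER JOIN keeps every row from both sides; unmatched rows get NULL for the other side's columns.
Matching on a.team_id = b.team_id AND a.tag = b.tag. A NULL in a compared column never satisfies the condition.
- a[0] team_id=NULL, tag=FL → no match; kept with NULLs on the b side.
- a[1] team_id=1, tag=NU → no match; kept with NULLs on the b side.
- a[2] team_id=8, tag=CR → no match; kept with NULLs on the b side.
- a[3] team_id=4, tag=CR → no match; kept with NULLs on the b side.
- a[4] team_id=4, tag=CR → no match; kept with NULLs on the b side.
- a[5] team_id=8, tag=NU → no match; kept with NULLs on the b side.
- a[6] team_id=2, tag=CR → no match; kept with NULLs on the b side.
- a[7] team_id=8, tag=CR → no match; kept with NULLs on the b side.
- 6 row(s) from b found no a partner → padded with NULL.
Total: 0 matched + 14 padded = 14 rows.

14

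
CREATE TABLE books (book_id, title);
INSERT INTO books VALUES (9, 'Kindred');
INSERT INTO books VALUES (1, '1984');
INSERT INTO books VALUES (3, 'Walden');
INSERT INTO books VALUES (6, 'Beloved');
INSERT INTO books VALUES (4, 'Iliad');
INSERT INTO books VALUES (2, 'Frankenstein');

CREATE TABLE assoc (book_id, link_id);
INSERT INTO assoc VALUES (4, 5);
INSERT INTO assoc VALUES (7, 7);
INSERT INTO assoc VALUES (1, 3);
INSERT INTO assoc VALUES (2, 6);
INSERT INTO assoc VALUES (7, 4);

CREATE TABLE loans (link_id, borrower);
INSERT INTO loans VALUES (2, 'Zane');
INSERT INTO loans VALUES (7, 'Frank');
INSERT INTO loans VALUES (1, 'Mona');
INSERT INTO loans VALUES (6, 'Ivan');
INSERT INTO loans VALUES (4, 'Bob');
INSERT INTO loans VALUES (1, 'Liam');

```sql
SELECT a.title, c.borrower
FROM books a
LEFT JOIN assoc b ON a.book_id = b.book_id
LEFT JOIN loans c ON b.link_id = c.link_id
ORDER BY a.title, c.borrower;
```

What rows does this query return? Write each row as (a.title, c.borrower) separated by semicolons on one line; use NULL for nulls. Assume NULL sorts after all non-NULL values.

Joins associate left-to-right: books LEFT JOIN assoc on book_id gives 6 intermediate row(s).
Then LEFT JOIN `loans c` on link_id: each of those 6 rows is kept; rows whose b.link_id has no match in c get NULL for c's columns.

(1984, NULL); (Beloved, NULL); (Frankenstein, Ivan); (Iliad, NULL); (Kindred, NULL); (Walden, NULL)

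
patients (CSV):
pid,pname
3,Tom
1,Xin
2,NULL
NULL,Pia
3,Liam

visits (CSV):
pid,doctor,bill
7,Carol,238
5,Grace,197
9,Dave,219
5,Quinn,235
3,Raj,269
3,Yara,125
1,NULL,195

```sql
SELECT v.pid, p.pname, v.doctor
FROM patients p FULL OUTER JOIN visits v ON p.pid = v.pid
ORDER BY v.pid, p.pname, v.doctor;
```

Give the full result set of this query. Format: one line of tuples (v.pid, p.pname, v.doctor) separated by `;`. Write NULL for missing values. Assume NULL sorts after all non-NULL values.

(1, Xin, NULL); (3, Liam, Raj); (3, Liam, Yara); (3, Tom, Raj); (3, Tom, Yara); (5, NULL, Grace); (5, NULL, Quinn); (7, NULL, Carol); (9, NULL, Dave); (NULL, Pia, NULL); (NULL, NULL, NULL)

FULL OUTER JOIN keeps every row from both sides; unmatched rows get NULL for the other side's columns.
Matching on p.pid = v.pid. A NULL in a compared column never satisfies the condition.
Matched pairs: 5; unmatched p rows kept: 2; unmatched v rows kept: 4.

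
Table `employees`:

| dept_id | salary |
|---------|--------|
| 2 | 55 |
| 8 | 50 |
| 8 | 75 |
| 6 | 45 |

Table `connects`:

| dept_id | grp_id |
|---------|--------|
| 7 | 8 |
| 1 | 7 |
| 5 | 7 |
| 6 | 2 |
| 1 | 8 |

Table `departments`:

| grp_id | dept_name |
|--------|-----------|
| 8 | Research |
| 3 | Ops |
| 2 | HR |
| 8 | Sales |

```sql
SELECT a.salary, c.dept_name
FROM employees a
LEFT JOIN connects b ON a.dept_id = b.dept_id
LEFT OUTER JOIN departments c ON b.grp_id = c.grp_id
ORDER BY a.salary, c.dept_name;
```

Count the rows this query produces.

Step 1 — a LEFT JOIN b on dept_id → 4 row(s).
Then LEFT JOIN `departments c` on grp_id: each of those 4 rows is kept; rows whose b.grp_id has no match in c get NULL for c's columns.
Result: 4 row(s).

4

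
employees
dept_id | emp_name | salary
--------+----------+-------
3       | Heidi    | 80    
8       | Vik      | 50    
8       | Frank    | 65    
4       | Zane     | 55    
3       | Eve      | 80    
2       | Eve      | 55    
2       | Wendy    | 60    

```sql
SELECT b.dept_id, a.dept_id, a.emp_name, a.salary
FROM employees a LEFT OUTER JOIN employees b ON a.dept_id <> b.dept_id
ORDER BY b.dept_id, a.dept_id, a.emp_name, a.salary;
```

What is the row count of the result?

LEFT JOIN keeps every row from `employees a`; unmatched rows get NULL for `employees b`'s columns.
Matching on a.dept_id <> b.dept_id.
Matched pairs: 36; unmatched a rows kept: 0.
Total: 36 rows.

36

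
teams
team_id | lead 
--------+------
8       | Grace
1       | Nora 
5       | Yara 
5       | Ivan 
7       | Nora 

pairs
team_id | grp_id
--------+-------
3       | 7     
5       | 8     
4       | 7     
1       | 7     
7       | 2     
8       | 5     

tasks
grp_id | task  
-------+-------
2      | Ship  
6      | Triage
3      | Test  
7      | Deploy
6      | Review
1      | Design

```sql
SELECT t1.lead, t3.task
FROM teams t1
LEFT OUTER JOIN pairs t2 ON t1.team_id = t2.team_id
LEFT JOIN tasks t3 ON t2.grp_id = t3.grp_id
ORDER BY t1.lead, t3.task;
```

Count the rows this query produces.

Step 1 — t1 LEFT JOIN t2 on team_id → 5 row(s).
Then LEFT JOIN `tasks t3` on grp_id: each of those 5 rows is kept; rows whose t2.grp_id has no match in t3 get NULL for t3's columns.
Result: 5 row(s).

5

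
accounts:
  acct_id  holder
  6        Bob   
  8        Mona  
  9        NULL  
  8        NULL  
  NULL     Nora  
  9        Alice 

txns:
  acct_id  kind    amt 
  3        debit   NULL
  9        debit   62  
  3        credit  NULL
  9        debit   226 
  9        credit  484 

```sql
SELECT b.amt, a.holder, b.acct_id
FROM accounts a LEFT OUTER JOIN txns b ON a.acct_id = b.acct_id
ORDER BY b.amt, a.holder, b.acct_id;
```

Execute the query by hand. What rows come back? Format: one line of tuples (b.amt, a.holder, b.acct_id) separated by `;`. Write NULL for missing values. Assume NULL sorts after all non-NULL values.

LEFT JOIN keeps every row from `accounts`; unmatched rows get NULL for `txns`'s columns.
Matching on a.acct_id = b.acct_id. A NULL in a compared column never satisfies the condition.
- a row (acct_id=6): no match → kept, b columns NULL.
- a row (acct_id=8): no match → kept, b columns NULL.
- a row (acct_id=9): matches 3 b row(s) → 3 output row(s).
- a row (acct_id=8): no match → kept, b columns NULL.
- a row (acct_id=NULL): no match → kept, b columns NULL.
- a row (acct_id=9): matches 3 b row(s) → 3 output row(s).
After projecting and ordering:
b.amt | a.holder | b.acct_id
62 | Alice | 9
62 | NULL | 9
226 | Alice | 9
226 | NULL | 9
484 | Alice | 9
484 | NULL | 9
NULL | Bob | NULL
NULL | Mona | NULL
NULL | Nora | NULL
NULL | NULL | NULL

(62, Alice, 9); (62, NULL, 9); (226, Alice, 9); (226, NULL, 9); (484, Alice, 9); (484, NULL, 9); (NULL, Bob, NULL); (NULL, Mona, NULL); (NULL, Nora, NULL); (NULL, NULL, NULL)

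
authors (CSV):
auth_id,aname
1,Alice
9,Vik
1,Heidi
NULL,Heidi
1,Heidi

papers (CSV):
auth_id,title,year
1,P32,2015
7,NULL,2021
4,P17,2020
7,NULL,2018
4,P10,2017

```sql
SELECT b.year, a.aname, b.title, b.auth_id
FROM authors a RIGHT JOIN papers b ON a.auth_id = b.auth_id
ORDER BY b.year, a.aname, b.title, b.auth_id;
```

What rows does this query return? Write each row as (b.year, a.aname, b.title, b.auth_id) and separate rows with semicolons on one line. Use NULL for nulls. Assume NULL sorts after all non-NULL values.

RIGHT JOIN keeps every row from `papers`; unmatched rows get NULL for `authors`'s columns.
Matching on a.auth_id = b.auth_id. A NULL in a compared column never satisfies the condition.
- auth_id=1: 1 matching b row(s), so 1 row(s) emitted.
- auth_id=9: no matching b row.
- auth_id=1: 1 matching b row(s), so 1 row(s) emitted.
- auth_id=NULL: no matching b row.
- auth_id=1: 1 matching b row(s), so 1 row(s) emitted.
- 4 b row(s) had no a match → kept, a columns NULL.
After projecting and ordering:
b.year | a.aname | b.title | b.auth_id
2015 | Alice | P32 | 1
2015 | Heidi | P32 | 1
2015 | Heidi | P32 | 1
2017 | NULL | P10 | 4
2018 | NULL | NULL | 7
2020 | NULL | P17 | 4
2021 | NULL | NULL | 7

(2015, Alice, P32, 1); (2015, Heidi, P32, 1); (2015, Heidi, P32, 1); (2017, NULL, P10, 4); (2018, NULL, NULL, 7); (2020, NULL, P17, 4); (2021, NULL, NULL, 7)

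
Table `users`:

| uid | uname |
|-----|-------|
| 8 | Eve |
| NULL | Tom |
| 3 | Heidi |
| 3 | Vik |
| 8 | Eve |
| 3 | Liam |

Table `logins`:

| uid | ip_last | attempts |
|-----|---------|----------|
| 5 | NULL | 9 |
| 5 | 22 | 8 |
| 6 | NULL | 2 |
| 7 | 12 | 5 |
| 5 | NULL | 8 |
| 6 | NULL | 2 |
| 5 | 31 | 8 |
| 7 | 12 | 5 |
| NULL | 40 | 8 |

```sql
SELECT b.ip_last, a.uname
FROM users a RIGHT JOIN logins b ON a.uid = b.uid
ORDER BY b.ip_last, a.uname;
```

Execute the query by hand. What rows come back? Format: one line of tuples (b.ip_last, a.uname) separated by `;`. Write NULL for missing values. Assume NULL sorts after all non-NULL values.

(12, NULL); (12, NULL); (22, NULL); (31, NULL); (40, NULL); (NULL, NULL); (NULL, NULL); (NULL, NULL); (NULL, NULL)

RIGHT JOIN keeps every row from `logins`; unmatched rows get NULL for `users`'s columns.
Matching on a.uid = b.uid. A NULL in a compared column never satisfies the condition.
- a (uid=8) has no partner in b.
- a (uid=NULL) has no partner in b.
- a (uid=3) has no partner in b.
- a (uid=3) has no partner in b.
- a (uid=8) has no partner in b.
- a (uid=3) has no partner in b.
- plus 9 unmatched b row(s), each kept with NULL a columns.
After projecting and ordering:
b.ip_last | a.uname
12 | NULL
12 | NULL
22 | NULL
31 | NULL
40 | NULL
NULL | NULL
NULL | NULL
NULL | NULL
NULL | NULL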